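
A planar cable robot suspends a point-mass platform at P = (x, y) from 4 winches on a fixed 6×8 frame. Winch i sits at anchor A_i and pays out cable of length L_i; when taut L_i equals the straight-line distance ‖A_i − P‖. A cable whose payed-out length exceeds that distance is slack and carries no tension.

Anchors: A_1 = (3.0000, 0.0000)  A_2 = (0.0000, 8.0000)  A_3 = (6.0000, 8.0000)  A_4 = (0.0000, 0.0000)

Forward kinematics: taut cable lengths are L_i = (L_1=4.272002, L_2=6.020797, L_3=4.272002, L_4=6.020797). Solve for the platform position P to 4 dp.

expand ‖A_i−P‖²=L_i² and subtract eq 1 (k_i ≔ ‖A_i‖²−L_i²)
k_1 = 9.0000+0.0000−18.2500 = -9.2500
eq1−eq2 → [6.0000  -16.0000]·P = -37.0000
eq1−eq3 → [-6.0000  -16.0000]·P = -91.0000
eq1−eq4 → [6.0000  0.0000]·P = 27.0000
2×2 solve → P = (4.5000, 4.0000)
check cable 4: ‖A_4−P‖² = 36.2500 ≈ L_4² = 36.2500 ✓

(4.5000, 4.0000)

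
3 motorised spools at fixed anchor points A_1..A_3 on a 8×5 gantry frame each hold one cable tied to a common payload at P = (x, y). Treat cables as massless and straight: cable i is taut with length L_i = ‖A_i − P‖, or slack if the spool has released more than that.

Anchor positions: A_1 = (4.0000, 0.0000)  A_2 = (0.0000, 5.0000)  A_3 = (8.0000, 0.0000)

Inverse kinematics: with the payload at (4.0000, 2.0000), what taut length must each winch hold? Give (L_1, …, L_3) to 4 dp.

L_1 = √((4.0000−4.0000)² + (0.0000−2.0000)²) = 2.0000
L_2 = √((0.0000−4.0000)² + (5.0000−2.0000)²) = 5.0000
L_3 = √((8.0000−4.0000)² + (0.0000−2.0000)²) = 4.4721

(2.0000, 5.0000, 4.4721)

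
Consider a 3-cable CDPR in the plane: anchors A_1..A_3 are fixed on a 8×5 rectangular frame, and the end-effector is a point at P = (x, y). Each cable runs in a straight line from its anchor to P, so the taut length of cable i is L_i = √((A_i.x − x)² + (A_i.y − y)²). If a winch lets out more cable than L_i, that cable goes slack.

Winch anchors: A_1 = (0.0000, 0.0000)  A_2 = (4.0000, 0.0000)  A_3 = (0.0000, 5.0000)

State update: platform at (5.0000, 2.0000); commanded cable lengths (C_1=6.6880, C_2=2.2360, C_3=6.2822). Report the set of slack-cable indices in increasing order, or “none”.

i=1: geometric 5.3852 vs commanded 6.6880 ⇒ slack
i=2: geometric 2.2361 vs commanded 2.2360 ⇒ taut
i=3: geometric 5.8310 vs commanded 6.2822 ⇒ slack

1, 3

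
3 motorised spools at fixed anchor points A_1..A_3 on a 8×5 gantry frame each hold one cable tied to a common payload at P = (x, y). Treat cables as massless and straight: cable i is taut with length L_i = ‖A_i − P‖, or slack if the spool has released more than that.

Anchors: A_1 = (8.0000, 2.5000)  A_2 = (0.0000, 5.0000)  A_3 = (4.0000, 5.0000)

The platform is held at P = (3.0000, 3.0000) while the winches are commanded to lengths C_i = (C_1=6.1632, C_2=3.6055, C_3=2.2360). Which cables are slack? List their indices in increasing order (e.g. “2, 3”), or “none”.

cable 1: L_1 = ‖A_1−P‖ = 5.0249;  C_1 = 6.1632 → slack
cable 2: L_2 = ‖A_2−P‖ = 3.6056;  C_2 = 3.6055 → taut
cable 3: L_3 = ‖A_3−P‖ = 2.2361;  C_3 = 2.2360 → taut

1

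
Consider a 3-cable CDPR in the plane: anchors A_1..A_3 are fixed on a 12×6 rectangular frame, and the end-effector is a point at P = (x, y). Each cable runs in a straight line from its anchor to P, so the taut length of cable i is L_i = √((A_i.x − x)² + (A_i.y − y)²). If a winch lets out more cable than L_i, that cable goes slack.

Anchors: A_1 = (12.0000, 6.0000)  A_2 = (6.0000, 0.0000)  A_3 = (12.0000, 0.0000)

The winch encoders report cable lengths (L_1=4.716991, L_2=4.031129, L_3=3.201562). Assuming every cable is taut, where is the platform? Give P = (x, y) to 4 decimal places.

(9.5000, 2.0000)

expand ‖A_i−P‖²=L_i² and subtract eq 1 (c_i ≔ ‖A_i‖²−L_i²)
c_1 = 144.0000+36.0000−22.2500 = 157.7500
eq1−eq2 → [12.0000  12.0000]·P = 138.0000
eq1−eq3 → [0.0000  12.0000]·P = 24.0000
2×2 solve → P = (9.5000, 2.0000)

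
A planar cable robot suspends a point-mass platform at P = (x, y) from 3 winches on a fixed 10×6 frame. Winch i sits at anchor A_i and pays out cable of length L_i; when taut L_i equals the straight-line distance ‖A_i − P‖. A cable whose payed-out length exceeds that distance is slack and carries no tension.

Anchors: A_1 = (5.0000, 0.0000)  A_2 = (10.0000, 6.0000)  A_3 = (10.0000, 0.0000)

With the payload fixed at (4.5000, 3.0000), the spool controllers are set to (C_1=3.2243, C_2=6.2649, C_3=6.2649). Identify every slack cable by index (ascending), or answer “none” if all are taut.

1

cable 1: L_1 = ‖A_1−P‖ = 3.0414;  C_1 = 3.2243 → slack
cable 2: L_2 = ‖A_2−P‖ = 6.2650;  C_2 = 6.2649 → taut
cable 3: L_3 = ‖A_3−P‖ = 6.2650;  C_3 = 6.2649 → taut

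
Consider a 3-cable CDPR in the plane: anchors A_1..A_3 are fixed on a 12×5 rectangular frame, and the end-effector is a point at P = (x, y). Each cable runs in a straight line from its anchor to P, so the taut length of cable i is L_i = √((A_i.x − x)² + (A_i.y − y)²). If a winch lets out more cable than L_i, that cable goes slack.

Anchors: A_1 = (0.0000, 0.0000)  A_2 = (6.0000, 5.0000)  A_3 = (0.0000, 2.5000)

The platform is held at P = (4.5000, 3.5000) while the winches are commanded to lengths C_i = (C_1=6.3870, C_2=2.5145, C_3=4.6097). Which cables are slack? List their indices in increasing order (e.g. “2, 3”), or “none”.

cable 1: L_1 = ‖A_1−P‖ = 5.7009;  C_1 = 6.3870 → slack
cable 2: L_2 = ‖A_2−P‖ = 2.1213;  C_2 = 2.5145 → slack
cable 3: L_3 = ‖A_3−P‖ = 4.6098;  C_3 = 4.6097 → taut

1, 2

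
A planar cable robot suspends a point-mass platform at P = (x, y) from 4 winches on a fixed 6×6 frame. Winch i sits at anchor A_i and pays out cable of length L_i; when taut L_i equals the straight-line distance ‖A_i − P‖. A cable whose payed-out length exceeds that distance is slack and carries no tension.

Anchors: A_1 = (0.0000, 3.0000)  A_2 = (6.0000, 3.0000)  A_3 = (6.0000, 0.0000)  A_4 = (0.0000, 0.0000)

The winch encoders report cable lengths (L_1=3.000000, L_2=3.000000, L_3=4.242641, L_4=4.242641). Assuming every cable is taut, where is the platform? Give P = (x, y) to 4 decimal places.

expand ‖A_i−P‖²=L_i² and subtract eq 1 (k_i ≔ ‖A_i‖²−L_i²)
k_1 = 0.0000+9.0000−9.0000 = 0.0000
eq1−eq2 → [-12.0000  0.0000]·P = -36.0000
eq1−eq3 → [-12.0000  6.0000]·P = -18.0000
eq1−eq4 → [0.0000  6.0000]·P = 18.0000
2×2 solve → P = (3.0000, 3.0000)
check cable 4: ‖A_4−P‖² = 18.0000 ≈ L_4² = 18.0000 ✓

(3.0000, 3.0000)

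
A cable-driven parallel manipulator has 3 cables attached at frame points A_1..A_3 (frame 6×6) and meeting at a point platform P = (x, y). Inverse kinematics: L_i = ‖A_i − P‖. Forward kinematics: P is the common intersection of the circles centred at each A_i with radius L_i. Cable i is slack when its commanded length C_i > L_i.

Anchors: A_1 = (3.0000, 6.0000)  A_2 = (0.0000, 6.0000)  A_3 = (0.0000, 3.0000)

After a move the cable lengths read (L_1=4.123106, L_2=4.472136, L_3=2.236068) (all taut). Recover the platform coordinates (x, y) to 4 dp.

(2.0000, 2.0000)

expand ‖A_i−P‖²=L_i² and subtract eq 1 (k_i ≔ ‖A_i‖²−L_i²)
k_1 = 9.0000+36.0000−17.0000 = 28.0000
eq1−eq2 → [6.0000  0.0000]·P = 12.0000
eq1−eq3 → [6.0000  6.0000]·P = 24.0000
2×2 solve → P = (2.0000, 2.0000)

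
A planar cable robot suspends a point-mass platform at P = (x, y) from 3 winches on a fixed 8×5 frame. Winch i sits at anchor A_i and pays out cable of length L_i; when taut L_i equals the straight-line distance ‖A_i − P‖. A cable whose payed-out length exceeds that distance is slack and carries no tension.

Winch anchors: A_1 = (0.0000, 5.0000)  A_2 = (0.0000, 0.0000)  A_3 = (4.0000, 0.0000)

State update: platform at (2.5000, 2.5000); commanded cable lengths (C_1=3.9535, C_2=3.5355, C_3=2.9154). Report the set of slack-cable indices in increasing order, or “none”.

cable 1: L_1 = ‖A_1−P‖ = 3.5355;  C_1 = 3.9535 → slack
cable 2: L_2 = ‖A_2−P‖ = 3.5355;  C_2 = 3.5355 → taut
cable 3: L_3 = ‖A_3−P‖ = 2.9155;  C_3 = 2.9154 → taut

1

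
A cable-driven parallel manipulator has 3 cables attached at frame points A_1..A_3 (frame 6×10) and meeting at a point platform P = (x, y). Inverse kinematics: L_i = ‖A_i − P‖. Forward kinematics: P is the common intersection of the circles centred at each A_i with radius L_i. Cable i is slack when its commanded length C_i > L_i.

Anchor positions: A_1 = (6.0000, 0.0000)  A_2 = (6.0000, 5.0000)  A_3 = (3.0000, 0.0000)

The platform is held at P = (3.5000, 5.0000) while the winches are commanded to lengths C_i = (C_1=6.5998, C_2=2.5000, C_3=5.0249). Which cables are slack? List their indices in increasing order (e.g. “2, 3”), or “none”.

1

cable 1: √((2.5000)²+(-5.0000)²)=5.5902, C_1=6.5998: slack
cable 2: √((2.5000)²+(0.0000)²)=2.5000, C_2=2.5000: taut
cable 3: √((-0.5000)²+(-5.0000)²)=5.0249, C_3=5.0249: taut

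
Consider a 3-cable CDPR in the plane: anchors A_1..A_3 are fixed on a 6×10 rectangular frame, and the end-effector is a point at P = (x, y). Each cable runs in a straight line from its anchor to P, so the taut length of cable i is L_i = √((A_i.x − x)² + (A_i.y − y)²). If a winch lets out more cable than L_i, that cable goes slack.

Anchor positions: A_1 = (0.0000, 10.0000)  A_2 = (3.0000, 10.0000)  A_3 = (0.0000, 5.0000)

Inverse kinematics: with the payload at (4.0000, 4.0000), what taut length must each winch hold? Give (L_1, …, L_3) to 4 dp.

(7.2111, 6.0828, 4.1231)

L_1: Δ = A_1−P = (-4.0000, 6.0000) → ‖Δ‖ = √52.0000 = 7.2111
L_2: Δ = A_2−P = (-1.0000, 6.0000) → ‖Δ‖ = √37.0000 = 6.0828
L_3: Δ = A_3−P = (-4.0000, 1.0000) → ‖Δ‖ = √17.0000 = 4.1231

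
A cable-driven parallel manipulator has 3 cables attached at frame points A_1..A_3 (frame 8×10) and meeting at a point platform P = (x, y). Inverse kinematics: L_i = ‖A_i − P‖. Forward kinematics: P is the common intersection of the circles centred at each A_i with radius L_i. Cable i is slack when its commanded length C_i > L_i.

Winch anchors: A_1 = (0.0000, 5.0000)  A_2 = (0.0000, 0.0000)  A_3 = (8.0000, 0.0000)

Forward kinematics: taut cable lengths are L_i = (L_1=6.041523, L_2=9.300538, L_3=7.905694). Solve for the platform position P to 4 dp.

(5.5000, 7.5000)

circle eqns → linear via eq_j − eq_1; set k_j = A_j·A_j − L_j²
k_1 = 0.0000+25.0000−36.5000 = -11.5000
0.0000·x + 10.0000·y = k_1−k_2 = 75.0000
-16.0000·x + 10.0000·y = k_1−k_3 = -13.0000
solve first two rows → x=5.5000, y=7.5000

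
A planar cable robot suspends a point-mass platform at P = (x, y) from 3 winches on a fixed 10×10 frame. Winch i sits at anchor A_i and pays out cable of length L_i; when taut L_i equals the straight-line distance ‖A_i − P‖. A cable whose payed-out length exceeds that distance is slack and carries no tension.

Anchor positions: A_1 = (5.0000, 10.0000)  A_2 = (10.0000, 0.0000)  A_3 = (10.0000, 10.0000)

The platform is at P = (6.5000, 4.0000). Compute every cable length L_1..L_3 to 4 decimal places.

(6.1847, 5.3151, 6.9462)

L_1: Δ = A_1−P = (-1.5000, 6.0000) → ‖Δ‖ = √38.2500 = 6.1847
L_2: Δ = A_2−P = (3.5000, -4.0000) → ‖Δ‖ = √28.2500 = 5.3151
L_3: Δ = A_3−P = (3.5000, 6.0000) → ‖Δ‖ = √48.2500 = 6.9462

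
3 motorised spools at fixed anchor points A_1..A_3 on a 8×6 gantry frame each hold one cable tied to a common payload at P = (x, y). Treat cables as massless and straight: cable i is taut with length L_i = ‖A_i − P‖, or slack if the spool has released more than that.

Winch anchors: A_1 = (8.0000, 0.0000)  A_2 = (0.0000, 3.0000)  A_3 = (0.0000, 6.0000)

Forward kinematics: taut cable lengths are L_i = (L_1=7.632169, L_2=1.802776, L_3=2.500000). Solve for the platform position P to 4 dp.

(1.5000, 4.0000)

each cable: (A_i−P)·(A_i−P) = L_i²; let k_i = ‖A_i‖²−L_i²
k_1 = 64.0000+0.0000−58.2500 = 5.7500
row 1: 16.0000x − 6.0000y = 0.0000  (k_2=5.7500)
row 2: 16.0000x − 12.0000y = -24.0000  (k_3=29.7500)
Cramer on rows 1–2 → x = 1.5000, y = 4.0000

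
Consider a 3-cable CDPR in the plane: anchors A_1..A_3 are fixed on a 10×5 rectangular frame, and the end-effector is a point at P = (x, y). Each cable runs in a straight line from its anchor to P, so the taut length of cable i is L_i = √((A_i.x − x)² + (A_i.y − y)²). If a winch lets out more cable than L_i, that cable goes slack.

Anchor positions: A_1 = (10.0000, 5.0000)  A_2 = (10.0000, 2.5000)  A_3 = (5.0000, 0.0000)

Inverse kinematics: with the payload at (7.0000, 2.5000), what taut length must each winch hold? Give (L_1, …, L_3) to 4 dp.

(3.9051, 3.0000, 3.2016)

L_1 = √((10.0000−7.0000)² + (5.0000−2.5000)²) = 3.9051
L_2 = √((10.0000−7.0000)² + (2.5000−2.5000)²) = 3.0000
L_3 = √((5.0000−7.0000)² + (0.0000−2.5000)²) = 3.2016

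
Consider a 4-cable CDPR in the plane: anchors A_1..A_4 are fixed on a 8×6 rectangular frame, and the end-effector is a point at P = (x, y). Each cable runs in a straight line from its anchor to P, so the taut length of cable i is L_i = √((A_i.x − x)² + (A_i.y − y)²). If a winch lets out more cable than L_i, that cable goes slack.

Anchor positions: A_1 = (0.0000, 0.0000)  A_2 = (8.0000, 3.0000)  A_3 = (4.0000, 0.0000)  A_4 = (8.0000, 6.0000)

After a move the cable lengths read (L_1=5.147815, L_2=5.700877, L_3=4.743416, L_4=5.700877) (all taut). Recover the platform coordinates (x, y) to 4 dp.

(2.5000, 4.5000)

each cable: (A_i−P)·(A_i−P) = L_i²; let q_i = ‖A_i‖²−L_i²
q_1 = 0.0000+0.0000−26.5000 = -26.5000
row 1: -16.0000x − 6.0000y = -67.0000  (q_2=40.5000)
row 2: -8.0000x + 0.0000y = -20.0000  (q_3=-6.5000)
row 3: -16.0000x − 12.0000y = -94.0000  (q_4=67.5000)
Cramer on rows 1–2 → x = 2.5000, y = 4.5000
check cable 4: ‖A_4−P‖² = 32.5000 ≈ L_4² = 32.5000 ✓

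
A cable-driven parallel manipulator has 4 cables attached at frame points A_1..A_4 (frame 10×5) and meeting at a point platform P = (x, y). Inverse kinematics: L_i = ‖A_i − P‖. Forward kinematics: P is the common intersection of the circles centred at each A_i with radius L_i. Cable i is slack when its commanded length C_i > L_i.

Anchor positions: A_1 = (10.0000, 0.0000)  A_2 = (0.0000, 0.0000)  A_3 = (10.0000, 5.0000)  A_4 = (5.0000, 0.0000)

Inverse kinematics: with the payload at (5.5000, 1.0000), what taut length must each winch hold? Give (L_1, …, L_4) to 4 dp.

cable 1: Δx=4.5000, Δy=-1.0000; L_1 = √(Δx²+Δy²) = 4.6098
cable 2: Δx=-5.5000, Δy=-1.0000; L_2 = √(Δx²+Δy²) = 5.5902
cable 3: Δx=4.5000, Δy=4.0000; L_3 = √(Δx²+Δy²) = 6.0208
cable 4: Δx=-0.5000, Δy=-1.0000; L_4 = √(Δx²+Δy²) = 1.1180

(4.6098, 5.5902, 6.0208, 1.1180)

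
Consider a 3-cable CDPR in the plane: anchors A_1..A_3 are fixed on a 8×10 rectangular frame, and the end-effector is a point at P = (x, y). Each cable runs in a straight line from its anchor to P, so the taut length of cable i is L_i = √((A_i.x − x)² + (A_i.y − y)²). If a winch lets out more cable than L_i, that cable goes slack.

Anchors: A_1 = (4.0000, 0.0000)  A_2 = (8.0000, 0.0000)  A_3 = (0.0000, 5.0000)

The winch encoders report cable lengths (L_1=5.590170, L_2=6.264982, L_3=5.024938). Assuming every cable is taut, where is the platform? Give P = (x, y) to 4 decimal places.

each cable: (A_i−P)·(A_i−P) = L_i²; let q_i = ‖A_i‖²−L_i²
q_1 = 16.0000+0.0000−31.2500 = -15.2500
row 1: -8.0000x + 0.0000y = -40.0000  (q_2=24.7500)
row 2: 8.0000x − 10.0000y = -15.0000  (q_3=-0.2500)
Cramer on rows 1–2 → x = 5.0000, y = 5.5000

(5.0000, 5.5000)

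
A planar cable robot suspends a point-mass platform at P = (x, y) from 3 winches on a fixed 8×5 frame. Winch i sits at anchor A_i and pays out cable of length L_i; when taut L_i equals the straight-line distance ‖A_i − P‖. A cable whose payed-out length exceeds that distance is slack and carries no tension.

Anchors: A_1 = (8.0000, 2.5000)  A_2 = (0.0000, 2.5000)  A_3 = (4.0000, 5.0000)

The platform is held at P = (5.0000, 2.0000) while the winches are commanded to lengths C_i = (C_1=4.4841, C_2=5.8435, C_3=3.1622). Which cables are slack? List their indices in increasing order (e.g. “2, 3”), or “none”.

1, 2

cable 1: √((3.0000)²+(0.5000)²)=3.0414, C_1=4.4841: slack
cable 2: √((-5.0000)²+(0.5000)²)=5.0249, C_2=5.8435: slack
cable 3: √((-1.0000)²+(3.0000)²)=3.1623, C_3=3.1622: taut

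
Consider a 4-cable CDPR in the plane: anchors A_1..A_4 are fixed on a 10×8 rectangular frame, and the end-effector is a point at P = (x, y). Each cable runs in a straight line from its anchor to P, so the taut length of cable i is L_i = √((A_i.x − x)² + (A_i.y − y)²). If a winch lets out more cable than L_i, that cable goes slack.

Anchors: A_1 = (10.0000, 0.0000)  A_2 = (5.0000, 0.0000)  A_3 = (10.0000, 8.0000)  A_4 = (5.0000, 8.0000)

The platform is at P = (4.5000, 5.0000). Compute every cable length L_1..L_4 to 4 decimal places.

(7.4330, 5.0249, 6.2650, 3.0414)

cable 1: Δx=5.5000, Δy=-5.0000; L_1 = √(Δx²+Δy²) = 7.4330
cable 2: Δx=0.5000, Δy=-5.0000; L_2 = √(Δx²+Δy²) = 5.0249
cable 3: Δx=5.5000, Δy=3.0000; L_3 = √(Δx²+Δy²) = 6.2650
cable 4: Δx=0.5000, Δy=3.0000; L_4 = √(Δx²+Δy²) = 3.0414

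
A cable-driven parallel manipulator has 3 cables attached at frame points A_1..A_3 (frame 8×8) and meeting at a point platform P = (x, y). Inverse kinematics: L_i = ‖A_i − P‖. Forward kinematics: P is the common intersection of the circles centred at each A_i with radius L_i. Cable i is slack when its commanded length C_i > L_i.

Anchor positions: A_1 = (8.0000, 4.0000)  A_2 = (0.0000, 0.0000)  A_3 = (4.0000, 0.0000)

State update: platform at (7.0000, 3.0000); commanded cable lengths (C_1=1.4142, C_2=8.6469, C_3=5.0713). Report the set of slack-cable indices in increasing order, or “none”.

2, 3

cable 1: √((1.0000)²+(1.0000)²)=1.4142, C_1=1.4142: taut
cable 2: √((-7.0000)²+(-3.0000)²)=7.6158, C_2=8.6469: slack
cable 3: √((-3.0000)²+(-3.0000)²)=4.2426, C_3=5.0713: slack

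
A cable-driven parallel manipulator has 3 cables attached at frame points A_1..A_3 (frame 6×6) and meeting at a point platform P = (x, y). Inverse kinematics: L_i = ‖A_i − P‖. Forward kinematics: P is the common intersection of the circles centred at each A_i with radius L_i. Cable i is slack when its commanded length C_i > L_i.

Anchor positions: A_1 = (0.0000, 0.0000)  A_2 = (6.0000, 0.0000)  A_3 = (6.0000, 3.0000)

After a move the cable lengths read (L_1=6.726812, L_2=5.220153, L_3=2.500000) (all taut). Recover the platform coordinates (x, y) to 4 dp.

(4.5000, 5.0000)

expand ‖A_i−P‖²=L_i² and subtract eq 1 (q_i ≔ ‖A_i‖²−L_i²)
q_1 = 0.0000+0.0000−45.2500 = -45.2500
eq1−eq2 → [-12.0000  0.0000]·P = -54.0000
eq1−eq3 → [-12.0000  -6.0000]·P = -84.0000
2×2 solve → P = (4.5000, 5.0000)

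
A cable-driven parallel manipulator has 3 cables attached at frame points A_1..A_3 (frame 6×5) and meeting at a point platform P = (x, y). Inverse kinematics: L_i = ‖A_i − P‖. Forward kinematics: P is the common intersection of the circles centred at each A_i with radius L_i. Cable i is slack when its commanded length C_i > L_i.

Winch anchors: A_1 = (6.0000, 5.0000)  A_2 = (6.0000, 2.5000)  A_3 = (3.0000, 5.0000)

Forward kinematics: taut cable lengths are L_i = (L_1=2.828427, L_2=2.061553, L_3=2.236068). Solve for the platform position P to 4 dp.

(4.0000, 3.0000)

expand ‖A_i−P‖²=L_i² and subtract eq 1 (k_i ≔ ‖A_i‖²−L_i²)
k_1 = 36.0000+25.0000−8.0000 = 53.0000
eq1−eq2 → [0.0000  5.0000]·P = 15.0000
eq1−eq3 → [6.0000  0.0000]·P = 24.0000
2×2 solve → P = (4.0000, 3.0000)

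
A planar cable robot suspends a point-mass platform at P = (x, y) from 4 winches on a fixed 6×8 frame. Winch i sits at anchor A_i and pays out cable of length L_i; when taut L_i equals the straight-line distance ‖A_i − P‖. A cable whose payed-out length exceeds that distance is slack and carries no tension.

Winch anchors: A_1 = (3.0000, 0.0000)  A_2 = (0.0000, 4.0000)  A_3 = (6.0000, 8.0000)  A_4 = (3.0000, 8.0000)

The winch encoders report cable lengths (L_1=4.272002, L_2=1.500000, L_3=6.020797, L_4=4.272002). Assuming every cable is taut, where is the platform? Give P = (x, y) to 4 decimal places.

each cable: (A_i−P)·(A_i−P) = L_i²; let q_i = ‖A_i‖²−L_i²
q_1 = 9.0000+0.0000−18.2500 = -9.2500
row 1: 6.0000x − 8.0000y = -23.0000  (q_2=13.7500)
row 2: -6.0000x − 16.0000y = -73.0000  (q_3=63.7500)
row 3: 0.0000x − 16.0000y = -64.0000  (q_4=54.7500)
Cramer on rows 1–2 → x = 1.5000, y = 4.0000
check cable 4: ‖A_4−P‖² = 18.2500 ≈ L_4² = 18.2500 ✓

(1.5000, 4.0000)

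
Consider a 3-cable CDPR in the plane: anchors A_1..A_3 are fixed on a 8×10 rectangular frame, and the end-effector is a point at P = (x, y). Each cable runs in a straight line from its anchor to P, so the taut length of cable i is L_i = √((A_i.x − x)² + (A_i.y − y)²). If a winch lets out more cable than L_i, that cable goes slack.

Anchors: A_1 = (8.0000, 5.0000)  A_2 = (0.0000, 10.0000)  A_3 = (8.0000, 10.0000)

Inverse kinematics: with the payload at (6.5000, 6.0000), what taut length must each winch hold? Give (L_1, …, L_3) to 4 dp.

L_1: Δ = A_1−P = (1.5000, -1.0000) → ‖Δ‖ = √3.2500 = 1.8028
L_2: Δ = A_2−P = (-6.5000, 4.0000) → ‖Δ‖ = √58.2500 = 7.6322
L_3: Δ = A_3−P = (1.5000, 4.0000) → ‖Δ‖ = √18.2500 = 4.2720

(1.8028, 7.6322, 4.2720)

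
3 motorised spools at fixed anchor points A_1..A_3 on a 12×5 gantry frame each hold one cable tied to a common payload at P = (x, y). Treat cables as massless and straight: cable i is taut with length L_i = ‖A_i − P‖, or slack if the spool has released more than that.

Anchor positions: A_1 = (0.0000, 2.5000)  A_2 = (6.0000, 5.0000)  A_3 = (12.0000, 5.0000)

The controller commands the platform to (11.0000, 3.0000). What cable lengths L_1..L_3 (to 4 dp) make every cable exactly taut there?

L_1: Δ = A_1−P = (-11.0000, -0.5000) → ‖Δ‖ = √121.2500 = 11.0114
L_2: Δ = A_2−P = (-5.0000, 2.0000) → ‖Δ‖ = √29.0000 = 5.3852
L_3: Δ = A_3−P = (1.0000, 2.0000) → ‖Δ‖ = √5.0000 = 2.2361

(11.0114, 5.3852, 2.2361)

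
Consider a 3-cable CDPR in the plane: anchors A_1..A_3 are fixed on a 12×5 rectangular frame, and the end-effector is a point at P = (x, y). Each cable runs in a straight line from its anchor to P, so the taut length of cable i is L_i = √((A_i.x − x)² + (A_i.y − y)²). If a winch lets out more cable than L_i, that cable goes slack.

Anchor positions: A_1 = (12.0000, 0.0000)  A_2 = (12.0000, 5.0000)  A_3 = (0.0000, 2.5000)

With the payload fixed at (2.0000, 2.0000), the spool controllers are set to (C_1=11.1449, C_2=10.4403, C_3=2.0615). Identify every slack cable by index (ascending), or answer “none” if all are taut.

cable 1: √((10.0000)²+(-2.0000)²)=10.1980, C_1=11.1449: slack
cable 2: √((10.0000)²+(3.0000)²)=10.4403, C_2=10.4403: taut
cable 3: √((-2.0000)²+(0.5000)²)=2.0616, C_3=2.0615: taut

1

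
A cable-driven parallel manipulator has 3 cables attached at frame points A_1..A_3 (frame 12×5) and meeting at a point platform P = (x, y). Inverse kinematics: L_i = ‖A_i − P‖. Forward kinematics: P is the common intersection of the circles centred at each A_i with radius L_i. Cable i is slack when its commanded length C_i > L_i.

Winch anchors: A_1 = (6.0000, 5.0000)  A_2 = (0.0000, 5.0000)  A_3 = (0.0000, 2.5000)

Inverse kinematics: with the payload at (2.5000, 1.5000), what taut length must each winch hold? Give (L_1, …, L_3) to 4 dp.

L_1: Δ = A_1−P = (3.5000, 3.5000) → ‖Δ‖ = √24.5000 = 4.9497
L_2: Δ = A_2−P = (-2.5000, 3.5000) → ‖Δ‖ = √18.5000 = 4.3012
L_3: Δ = A_3−P = (-2.5000, 1.0000) → ‖Δ‖ = √7.2500 = 2.6926

(4.9497, 4.3012, 2.6926)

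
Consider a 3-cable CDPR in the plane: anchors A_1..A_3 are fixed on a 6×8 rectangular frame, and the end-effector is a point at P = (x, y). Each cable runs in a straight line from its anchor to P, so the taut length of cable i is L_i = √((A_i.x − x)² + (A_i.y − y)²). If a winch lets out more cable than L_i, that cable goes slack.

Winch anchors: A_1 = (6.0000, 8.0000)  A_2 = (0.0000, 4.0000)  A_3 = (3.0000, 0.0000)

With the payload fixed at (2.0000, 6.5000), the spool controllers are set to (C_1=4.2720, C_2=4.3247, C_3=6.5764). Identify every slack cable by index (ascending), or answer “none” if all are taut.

2

i=1: geometric 4.2720 vs commanded 4.2720 ⇒ taut
i=2: geometric 3.2016 vs commanded 4.3247 ⇒ slack
i=3: geometric 6.5765 vs commanded 6.5764 ⇒ taut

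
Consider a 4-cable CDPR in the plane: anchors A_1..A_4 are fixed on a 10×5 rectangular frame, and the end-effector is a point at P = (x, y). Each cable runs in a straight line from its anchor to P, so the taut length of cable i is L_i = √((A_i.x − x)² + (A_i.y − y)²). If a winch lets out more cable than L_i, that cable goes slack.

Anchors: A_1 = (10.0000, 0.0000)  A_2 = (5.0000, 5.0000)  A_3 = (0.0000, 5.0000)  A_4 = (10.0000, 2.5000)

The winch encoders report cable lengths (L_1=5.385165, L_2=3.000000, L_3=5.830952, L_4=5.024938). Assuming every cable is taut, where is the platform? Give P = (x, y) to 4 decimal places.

expand ‖A_i−P‖²=L_i² and subtract eq 1 (k_i ≔ ‖A_i‖²−L_i²)
k_1 = 100.0000+0.0000−29.0000 = 71.0000
eq1−eq2 → [10.0000  -10.0000]·P = 30.0000
eq1−eq3 → [20.0000  -10.0000]·P = 80.0000
eq1−eq4 → [0.0000  -5.0000]·P = -10.0000
2×2 solve → P = (5.0000, 2.0000)
check cable 4: ‖A_4−P‖² = 25.2500 ≈ L_4² = 25.2500 ✓

(5.0000, 2.0000)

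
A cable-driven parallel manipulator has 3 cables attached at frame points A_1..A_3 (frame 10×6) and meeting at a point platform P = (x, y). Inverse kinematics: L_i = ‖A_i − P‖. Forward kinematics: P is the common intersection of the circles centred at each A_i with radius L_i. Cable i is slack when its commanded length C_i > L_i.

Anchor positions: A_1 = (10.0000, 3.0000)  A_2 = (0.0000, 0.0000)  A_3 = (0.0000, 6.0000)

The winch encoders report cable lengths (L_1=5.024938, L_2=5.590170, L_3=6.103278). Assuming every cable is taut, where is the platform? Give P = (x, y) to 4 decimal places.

(5.0000, 2.5000)

circle eqns → linear via eq_j − eq_1; set k_j = A_j·A_j − L_j²
k_1 = 100.0000+9.0000−25.2500 = 83.7500
20.0000·x + 6.0000·y = k_1−k_2 = 115.0000
20.0000·x − 6.0000·y = k_1−k_3 = 85.0000
solve first two rows → x=5.0000, y=2.5000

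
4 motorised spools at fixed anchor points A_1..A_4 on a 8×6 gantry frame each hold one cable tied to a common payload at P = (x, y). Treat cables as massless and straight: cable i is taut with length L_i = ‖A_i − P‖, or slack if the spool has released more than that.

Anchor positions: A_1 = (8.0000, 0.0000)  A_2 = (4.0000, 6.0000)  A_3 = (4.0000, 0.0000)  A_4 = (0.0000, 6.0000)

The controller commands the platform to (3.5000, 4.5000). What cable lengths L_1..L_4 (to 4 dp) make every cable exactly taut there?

cable 1: Δx=4.5000, Δy=-4.5000; L_1 = √(Δx²+Δy²) = 6.3640
cable 2: Δx=0.5000, Δy=1.5000; L_2 = √(Δx²+Δy²) = 1.5811
cable 3: Δx=0.5000, Δy=-4.5000; L_3 = √(Δx²+Δy²) = 4.5277
cable 4: Δx=-3.5000, Δy=1.5000; L_4 = √(Δx²+Δy²) = 3.8079

(6.3640, 1.5811, 4.5277, 3.8079)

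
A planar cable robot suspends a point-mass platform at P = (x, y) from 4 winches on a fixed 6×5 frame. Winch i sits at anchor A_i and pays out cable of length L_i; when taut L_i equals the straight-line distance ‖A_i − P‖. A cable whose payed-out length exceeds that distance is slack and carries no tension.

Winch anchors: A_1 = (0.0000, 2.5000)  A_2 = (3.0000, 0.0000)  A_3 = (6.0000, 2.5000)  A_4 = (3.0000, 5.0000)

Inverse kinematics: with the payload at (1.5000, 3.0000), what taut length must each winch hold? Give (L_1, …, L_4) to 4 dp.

L_1: Δ = A_1−P = (-1.5000, -0.5000) → ‖Δ‖ = √2.5000 = 1.5811
L_2: Δ = A_2−P = (1.5000, -3.0000) → ‖Δ‖ = √11.2500 = 3.3541
L_3: Δ = A_3−P = (4.5000, -0.5000) → ‖Δ‖ = √20.5000 = 4.5277
L_4: Δ = A_4−P = (1.5000, 2.0000) → ‖Δ‖ = √6.2500 = 2.5000

(1.5811, 3.3541, 4.5277, 2.5000)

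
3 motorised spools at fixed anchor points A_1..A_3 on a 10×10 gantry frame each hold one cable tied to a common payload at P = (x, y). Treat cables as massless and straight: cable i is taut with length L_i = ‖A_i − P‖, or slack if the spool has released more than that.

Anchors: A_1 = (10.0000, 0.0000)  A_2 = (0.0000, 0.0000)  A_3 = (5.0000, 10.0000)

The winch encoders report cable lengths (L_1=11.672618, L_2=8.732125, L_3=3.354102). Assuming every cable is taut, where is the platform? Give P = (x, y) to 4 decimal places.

(2.0000, 8.5000)

circle eqns → linear via eq_j − eq_1; set q_j = A_j·A_j − L_j²
q_1 = 100.0000+0.0000−136.2500 = -36.2500
20.0000·x + 0.0000·y = q_1−q_2 = 40.0000
10.0000·x − 20.0000·y = q_1−q_3 = -150.0000
solve first two rows → x=2.0000, y=8.5000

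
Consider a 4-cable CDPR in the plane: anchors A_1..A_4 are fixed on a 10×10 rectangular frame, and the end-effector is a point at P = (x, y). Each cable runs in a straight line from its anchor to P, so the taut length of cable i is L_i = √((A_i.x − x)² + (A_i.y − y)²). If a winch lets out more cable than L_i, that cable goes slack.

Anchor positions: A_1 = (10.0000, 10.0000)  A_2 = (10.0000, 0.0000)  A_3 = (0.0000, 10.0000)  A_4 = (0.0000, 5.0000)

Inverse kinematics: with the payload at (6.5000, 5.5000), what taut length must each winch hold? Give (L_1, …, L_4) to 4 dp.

(5.7009, 6.5192, 7.9057, 6.5192)

cable 1: Δx=3.5000, Δy=4.5000; L_1 = √(Δx²+Δy²) = 5.7009
cable 2: Δx=3.5000, Δy=-5.5000; L_2 = √(Δx²+Δy²) = 6.5192
cable 3: Δx=-6.5000, Δy=4.5000; L_3 = √(Δx²+Δy²) = 7.9057
cable 4: Δx=-6.5000, Δy=-0.5000; L_4 = √(Δx²+Δy²) = 6.5192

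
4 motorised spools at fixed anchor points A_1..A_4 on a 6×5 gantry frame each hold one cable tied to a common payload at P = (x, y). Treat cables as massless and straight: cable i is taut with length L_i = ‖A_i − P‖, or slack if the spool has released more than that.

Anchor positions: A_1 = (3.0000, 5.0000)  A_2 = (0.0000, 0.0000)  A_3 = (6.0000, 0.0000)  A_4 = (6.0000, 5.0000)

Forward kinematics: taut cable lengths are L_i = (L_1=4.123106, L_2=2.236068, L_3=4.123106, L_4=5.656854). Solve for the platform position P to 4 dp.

circle eqns → linear via eq_j − eq_1; set k_j = A_j·A_j − L_j²
k_1 = 9.0000+25.0000−17.0000 = 17.0000
6.0000·x + 10.0000·y = k_1−k_2 = 22.0000
-6.0000·x + 10.0000·y = k_1−k_3 = -2.0000
-6.0000·x + 0.0000·y = k_1−k_4 = -12.0000
solve first two rows → x=2.0000, y=1.0000
check cable 4: ‖A_4−P‖² = 32.0000 ≈ L_4² = 32.0000 ✓

(2.0000, 1.0000)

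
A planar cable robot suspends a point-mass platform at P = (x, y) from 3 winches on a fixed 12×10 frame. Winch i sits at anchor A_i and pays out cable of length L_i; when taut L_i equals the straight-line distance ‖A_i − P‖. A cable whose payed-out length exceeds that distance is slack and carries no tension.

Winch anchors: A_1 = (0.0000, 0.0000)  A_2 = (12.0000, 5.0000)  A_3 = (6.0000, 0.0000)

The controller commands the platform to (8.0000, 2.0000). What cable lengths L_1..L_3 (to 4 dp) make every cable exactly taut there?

L_1: Δ = A_1−P = (-8.0000, -2.0000) → ‖Δ‖ = √68.0000 = 8.2462
L_2: Δ = A_2−P = (4.0000, 3.0000) → ‖Δ‖ = √25.0000 = 5.0000
L_3: Δ = A_3−P = (-2.0000, -2.0000) → ‖Δ‖ = √8.0000 = 2.8284

(8.2462, 5.0000, 2.8284)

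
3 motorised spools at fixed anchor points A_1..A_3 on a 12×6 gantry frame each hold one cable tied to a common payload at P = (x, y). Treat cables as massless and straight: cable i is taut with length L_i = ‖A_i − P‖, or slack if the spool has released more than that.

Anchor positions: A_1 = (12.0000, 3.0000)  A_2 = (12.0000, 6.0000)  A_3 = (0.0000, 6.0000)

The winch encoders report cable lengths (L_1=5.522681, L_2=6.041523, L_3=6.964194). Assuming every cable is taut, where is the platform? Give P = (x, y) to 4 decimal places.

(6.5000, 3.5000)

expand ‖A_i−P‖²=L_i² and subtract eq 1 (q_i ≔ ‖A_i‖²−L_i²)
q_1 = 144.0000+9.0000−30.5000 = 122.5000
eq1−eq2 → [0.0000  -6.0000]·P = -21.0000
eq1−eq3 → [24.0000  -6.0000]·P = 135.0000
2×2 solve → P = (6.5000, 3.5000)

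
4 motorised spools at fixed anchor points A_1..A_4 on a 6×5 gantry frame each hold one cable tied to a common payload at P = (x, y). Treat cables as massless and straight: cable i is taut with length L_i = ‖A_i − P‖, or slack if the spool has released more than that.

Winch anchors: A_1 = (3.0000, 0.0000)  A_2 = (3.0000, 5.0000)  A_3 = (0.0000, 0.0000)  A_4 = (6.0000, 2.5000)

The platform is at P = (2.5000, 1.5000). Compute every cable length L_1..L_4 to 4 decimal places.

L_1 = √((3.0000−2.5000)² + (0.0000−1.5000)²) = 1.5811
L_2 = √((3.0000−2.5000)² + (5.0000−1.5000)²) = 3.5355
L_3 = √((0.0000−2.5000)² + (0.0000−1.5000)²) = 2.9155
L_4 = √((6.0000−2.5000)² + (2.5000−1.5000)²) = 3.6401

(1.5811, 3.5355, 2.9155, 3.6401)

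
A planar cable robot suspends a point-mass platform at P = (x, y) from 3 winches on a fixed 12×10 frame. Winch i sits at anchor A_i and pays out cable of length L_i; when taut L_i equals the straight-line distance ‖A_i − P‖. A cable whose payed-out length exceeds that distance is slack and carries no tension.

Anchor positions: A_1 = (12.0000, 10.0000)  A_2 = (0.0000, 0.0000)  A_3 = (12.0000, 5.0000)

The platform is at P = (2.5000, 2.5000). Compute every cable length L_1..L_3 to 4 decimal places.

L_1: Δ = A_1−P = (9.5000, 7.5000) → ‖Δ‖ = √146.5000 = 12.1037
L_2: Δ = A_2−P = (-2.5000, -2.5000) → ‖Δ‖ = √12.5000 = 3.5355
L_3: Δ = A_3−P = (9.5000, 2.5000) → ‖Δ‖ = √96.5000 = 9.8234

(12.1037, 3.5355, 9.8234)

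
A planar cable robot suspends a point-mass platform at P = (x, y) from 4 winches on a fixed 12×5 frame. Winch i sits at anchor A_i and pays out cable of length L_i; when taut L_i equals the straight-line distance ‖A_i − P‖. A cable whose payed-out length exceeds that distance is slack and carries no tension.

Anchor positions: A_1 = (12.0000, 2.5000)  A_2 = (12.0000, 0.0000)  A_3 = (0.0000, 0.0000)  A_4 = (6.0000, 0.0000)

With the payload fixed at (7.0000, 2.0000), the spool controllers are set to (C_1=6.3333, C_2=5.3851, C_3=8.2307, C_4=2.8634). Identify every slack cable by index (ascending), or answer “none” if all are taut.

cable 1: L_1 = ‖A_1−P‖ = 5.0249;  C_1 = 6.3333 → slack
cable 2: L_2 = ‖A_2−P‖ = 5.3852;  C_2 = 5.3851 → taut
cable 3: L_3 = ‖A_3−P‖ = 7.2801;  C_3 = 8.2307 → slack
cable 4: L_4 = ‖A_4−P‖ = 2.2361;  C_4 = 2.8634 → slack

1, 3, 4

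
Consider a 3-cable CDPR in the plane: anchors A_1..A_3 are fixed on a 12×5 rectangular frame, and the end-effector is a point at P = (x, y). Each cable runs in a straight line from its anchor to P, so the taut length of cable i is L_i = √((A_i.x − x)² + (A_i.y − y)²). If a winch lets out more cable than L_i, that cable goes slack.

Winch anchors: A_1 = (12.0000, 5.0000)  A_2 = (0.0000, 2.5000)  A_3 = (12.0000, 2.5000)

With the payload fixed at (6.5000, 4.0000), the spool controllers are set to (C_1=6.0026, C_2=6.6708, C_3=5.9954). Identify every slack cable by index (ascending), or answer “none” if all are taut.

1, 3

i=1: geometric 5.5902 vs commanded 6.0026 ⇒ slack
i=2: geometric 6.6708 vs commanded 6.6708 ⇒ taut
i=3: geometric 5.7009 vs commanded 5.9954 ⇒ slack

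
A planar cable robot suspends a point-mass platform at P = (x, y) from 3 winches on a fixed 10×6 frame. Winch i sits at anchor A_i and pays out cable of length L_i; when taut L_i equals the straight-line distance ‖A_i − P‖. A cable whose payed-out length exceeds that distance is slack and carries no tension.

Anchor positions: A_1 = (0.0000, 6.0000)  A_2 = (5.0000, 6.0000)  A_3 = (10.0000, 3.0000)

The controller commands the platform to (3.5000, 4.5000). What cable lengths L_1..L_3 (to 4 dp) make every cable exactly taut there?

L_1 = √((0.0000−3.5000)² + (6.0000−4.5000)²) = 3.8079
L_2 = √((5.0000−3.5000)² + (6.0000−4.5000)²) = 2.1213
L_3 = √((10.0000−3.5000)² + (3.0000−4.5000)²) = 6.6708

(3.8079, 2.1213, 6.6708)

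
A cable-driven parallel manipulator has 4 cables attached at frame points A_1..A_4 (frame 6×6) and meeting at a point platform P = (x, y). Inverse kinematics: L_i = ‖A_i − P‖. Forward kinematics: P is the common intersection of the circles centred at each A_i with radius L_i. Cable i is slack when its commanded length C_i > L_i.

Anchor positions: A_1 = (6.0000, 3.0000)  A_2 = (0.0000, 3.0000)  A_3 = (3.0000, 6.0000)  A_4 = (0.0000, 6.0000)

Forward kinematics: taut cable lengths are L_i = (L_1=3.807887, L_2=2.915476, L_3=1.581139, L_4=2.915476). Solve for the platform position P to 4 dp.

expand ‖A_i−P‖²=L_i² and subtract eq 1 (c_i ≔ ‖A_i‖²−L_i²)
c_1 = 36.0000+9.0000−14.5000 = 30.5000
eq1−eq2 → [12.0000  0.0000]·P = 30.0000
eq1−eq3 → [6.0000  -6.0000]·P = -12.0000
eq1−eq4 → [12.0000  -6.0000]·P = 3.0000
2×2 solve → P = (2.5000, 4.5000)
check cable 4: ‖A_4−P‖² = 8.5000 ≈ L_4² = 8.5000 ✓

(2.5000, 4.5000)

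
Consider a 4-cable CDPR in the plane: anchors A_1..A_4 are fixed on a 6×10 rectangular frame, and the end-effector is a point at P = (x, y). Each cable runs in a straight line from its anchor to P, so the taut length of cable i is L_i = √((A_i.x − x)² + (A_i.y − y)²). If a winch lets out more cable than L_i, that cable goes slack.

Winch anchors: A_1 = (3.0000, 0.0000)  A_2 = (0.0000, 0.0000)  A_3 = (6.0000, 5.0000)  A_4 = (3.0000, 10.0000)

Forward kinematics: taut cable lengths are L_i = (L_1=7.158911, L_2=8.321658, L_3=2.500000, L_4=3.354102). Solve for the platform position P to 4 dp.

circle eqns → linear via eq_j − eq_1; set k_j = A_j·A_j − L_j²
k_1 = 9.0000+0.0000−51.2500 = -42.2500
6.0000·x + 0.0000·y = k_1−k_2 = 27.0000
-6.0000·x − 10.0000·y = k_1−k_3 = -97.0000
0.0000·x − 20.0000·y = k_1−k_4 = -140.0000
solve first two rows → x=4.5000, y=7.0000
check cable 4: ‖A_4−P‖² = 11.2500 ≈ L_4² = 11.2500 ✓

(4.5000, 7.0000)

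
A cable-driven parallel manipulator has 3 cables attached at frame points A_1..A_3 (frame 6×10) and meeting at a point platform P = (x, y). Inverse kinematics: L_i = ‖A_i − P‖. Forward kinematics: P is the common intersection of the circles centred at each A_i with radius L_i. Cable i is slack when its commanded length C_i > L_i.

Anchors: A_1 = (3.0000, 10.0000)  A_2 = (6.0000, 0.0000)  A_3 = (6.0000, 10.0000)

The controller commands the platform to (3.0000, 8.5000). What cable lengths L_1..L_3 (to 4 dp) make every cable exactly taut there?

cable 1: Δx=0.0000, Δy=1.5000; L_1 = √(Δx²+Δy²) = 1.5000
cable 2: Δx=3.0000, Δy=-8.5000; L_2 = √(Δx²+Δy²) = 9.0139
cable 3: Δx=3.0000, Δy=1.5000; L_3 = √(Δx²+Δy²) = 3.3541

(1.5000, 9.0139, 3.3541)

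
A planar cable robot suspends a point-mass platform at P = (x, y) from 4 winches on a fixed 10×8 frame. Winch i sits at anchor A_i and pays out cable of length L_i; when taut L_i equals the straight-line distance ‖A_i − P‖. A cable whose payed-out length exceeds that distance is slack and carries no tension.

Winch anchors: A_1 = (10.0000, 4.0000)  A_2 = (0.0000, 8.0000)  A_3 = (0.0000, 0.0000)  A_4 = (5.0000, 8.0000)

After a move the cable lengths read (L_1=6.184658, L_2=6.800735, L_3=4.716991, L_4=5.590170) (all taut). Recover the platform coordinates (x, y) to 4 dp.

(4.0000, 2.5000)

circle eqns → linear via eq_j − eq_1; set k_j = A_j·A_j − L_j²
k_1 = 100.0000+16.0000−38.2500 = 77.7500
20.0000·x − 8.0000·y = k_1−k_2 = 60.0000
20.0000·x + 8.0000·y = k_1−k_3 = 100.0000
10.0000·x − 8.0000·y = k_1−k_4 = 20.0000
solve first two rows → x=4.0000, y=2.5000
check cable 4: ‖A_4−P‖² = 31.2500 ≈ L_4² = 31.2500 ✓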